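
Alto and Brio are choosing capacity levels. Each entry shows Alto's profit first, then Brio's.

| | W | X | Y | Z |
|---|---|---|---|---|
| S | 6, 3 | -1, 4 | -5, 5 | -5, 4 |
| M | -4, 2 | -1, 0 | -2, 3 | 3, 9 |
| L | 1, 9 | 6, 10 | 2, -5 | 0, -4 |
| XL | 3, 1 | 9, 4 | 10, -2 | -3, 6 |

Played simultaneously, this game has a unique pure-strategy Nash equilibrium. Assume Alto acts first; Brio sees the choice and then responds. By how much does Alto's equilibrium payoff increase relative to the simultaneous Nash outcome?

Brio best-responds to each possible Alto move:
- S: Brio compares 3, 4, 5, 4 and picks Y; Alto would get -5.
- M: Brio compares 2, 0, 3, 9 and picks Z; Alto would get 3.
- L: Brio compares 9, 10, -5, -4 and picks X; Alto would get 6.
- XL: Brio compares 1, 4, -2, 6 and picks Z; Alto would get -3.
Maximizing over -5, 3, 6, -3, Alto chooses L. Subgame-perfect outcome: (L, X) with payoffs (6, 10).
Under simultaneous play:
Alto's best replies: W→S; X→XL; Y→XL; Z→M.
Brio's best replies: S→Y; M→Z; L→X; XL→Z.
The unique mutual best reply is (M, Z), giving (3, 9).
Alto's commitment gain: 6 − 3 = 3.

3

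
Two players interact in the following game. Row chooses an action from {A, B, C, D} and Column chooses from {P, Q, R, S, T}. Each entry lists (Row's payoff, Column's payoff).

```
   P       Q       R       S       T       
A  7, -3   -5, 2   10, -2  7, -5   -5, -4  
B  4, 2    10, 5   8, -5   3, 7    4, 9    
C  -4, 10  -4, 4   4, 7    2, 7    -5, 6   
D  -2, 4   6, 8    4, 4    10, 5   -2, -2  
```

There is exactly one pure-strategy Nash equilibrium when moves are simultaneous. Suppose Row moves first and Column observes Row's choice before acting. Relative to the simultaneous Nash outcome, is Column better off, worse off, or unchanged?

worse off

Backward induction with Row moving first.
- A: Column compares -3, 2, -2, -5, -4 and picks Q; Row would get -5.
- B: Column compares 2, 5, -5, 7, 9 and picks T; Row would get 4.
- C: Column compares 10, 4, 7, 7, 6 and picks P; Row would get -4.
- D: Column compares 4, 8, 4, 5, -2 and picks Q; Row would get 6.
Maximizing over -5, 4, -4, 6, Row chooses D. Subgame-perfect outcome: (D, Q) with payoffs (6, 8).
For the simultaneous game, intersect best replies.
Row's best replies: P→A; Q→B; R→A; S→D; T→B.
Column's best replies: A→Q; B→T; C→P; D→Q.
Only (B, T) has each player best-responding; Nash payoffs (4, 9).
Column earns 8 sequentially versus 9 at the Nash outcome: worse off.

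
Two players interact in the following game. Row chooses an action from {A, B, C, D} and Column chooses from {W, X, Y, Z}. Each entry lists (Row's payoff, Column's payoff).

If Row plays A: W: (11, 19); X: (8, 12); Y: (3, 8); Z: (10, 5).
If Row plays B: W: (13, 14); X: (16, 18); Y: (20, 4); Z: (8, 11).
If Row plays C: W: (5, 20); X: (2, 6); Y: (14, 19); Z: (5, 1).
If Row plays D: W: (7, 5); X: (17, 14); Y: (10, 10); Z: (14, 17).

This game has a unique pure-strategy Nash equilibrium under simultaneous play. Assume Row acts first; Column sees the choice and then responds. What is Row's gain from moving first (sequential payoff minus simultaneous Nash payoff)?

2

Column best-responds to each possible Row move:
- A → Column plays W (best of 19, 12, 8, 5); Row gets 11.
- B → Column plays X (best of 14, 18, 4, 11); Row gets 16.
- C → Column plays W (best of 20, 6, 19, 1); Row gets 5.
- D → Column plays Z (best of 5, 14, 10, 17); Row gets 14.
Row's induced payoffs are 11, 16, 5, 14, so Row commits to B. Subgame-perfect outcome: (B, X) with payoffs (16, 18).
For the simultaneous game, intersect best replies.
Row's best replies: W→B; X→D; Y→B; Z→D.
Column's best replies: A→W; B→X; C→W; D→Z.
The unique mutual best reply is (D, Z), giving (14, 17).
Row's commitment gain: 16 − 14 = 2.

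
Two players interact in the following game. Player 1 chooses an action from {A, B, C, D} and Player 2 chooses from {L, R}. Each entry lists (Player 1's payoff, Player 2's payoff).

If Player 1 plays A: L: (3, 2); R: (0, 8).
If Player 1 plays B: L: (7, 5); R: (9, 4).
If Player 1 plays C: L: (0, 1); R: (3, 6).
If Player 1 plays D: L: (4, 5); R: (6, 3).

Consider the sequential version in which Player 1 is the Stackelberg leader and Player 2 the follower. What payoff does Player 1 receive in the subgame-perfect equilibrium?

7

Solve by backward induction (Player 1 leads).
- A: BR = R, leader payoff 0.
- B: BR = L, leader payoff 7.
- C: BR = R, leader payoff 3.
- D: BR = L, leader payoff 4.
Among 0, 7, 3, 4, the best is 7 at B. Subgame-perfect outcome: (B, L) with payoffs (7, 5).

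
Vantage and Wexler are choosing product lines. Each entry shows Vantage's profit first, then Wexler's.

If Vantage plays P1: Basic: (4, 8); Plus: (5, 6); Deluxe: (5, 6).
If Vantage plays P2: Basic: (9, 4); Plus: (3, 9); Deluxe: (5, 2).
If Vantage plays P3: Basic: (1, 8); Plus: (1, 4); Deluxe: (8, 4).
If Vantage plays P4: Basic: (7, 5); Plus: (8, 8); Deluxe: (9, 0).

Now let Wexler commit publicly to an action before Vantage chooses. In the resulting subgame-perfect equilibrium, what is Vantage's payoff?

Solve by backward induction (Wexler leads).
- Basic → Vantage plays P2 (best of 4, 9, 1, 7); Wexler gets 4.
- Plus → Vantage plays P4 (best of 5, 3, 1, 8); Wexler gets 8.
- Deluxe → Vantage plays P4 (best of 5, 5, 8, 9); Wexler gets 0.
Among 4, 8, 0, the best is 8 at Plus. Subgame-perfect outcome: (P4, Plus) with payoffs (8, 8).

8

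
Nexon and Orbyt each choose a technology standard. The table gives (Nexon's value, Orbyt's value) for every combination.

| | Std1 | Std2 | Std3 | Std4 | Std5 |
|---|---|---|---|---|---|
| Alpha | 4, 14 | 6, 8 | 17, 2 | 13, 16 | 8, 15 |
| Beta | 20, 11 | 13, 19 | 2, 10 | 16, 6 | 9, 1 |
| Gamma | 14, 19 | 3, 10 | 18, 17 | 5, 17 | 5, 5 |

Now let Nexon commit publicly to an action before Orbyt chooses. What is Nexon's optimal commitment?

Gamma

Work backward from Orbyt's decision.
- Alpha: BR = Std4, leader payoff 13.
- Beta: BR = Std2, leader payoff 13.
- Gamma: BR = Std1, leader payoff 14.
Among 13, 13, 14, the best is 14 at Gamma. Subgame-perfect outcome: (Gamma, Std1) with payoffs (14, 19).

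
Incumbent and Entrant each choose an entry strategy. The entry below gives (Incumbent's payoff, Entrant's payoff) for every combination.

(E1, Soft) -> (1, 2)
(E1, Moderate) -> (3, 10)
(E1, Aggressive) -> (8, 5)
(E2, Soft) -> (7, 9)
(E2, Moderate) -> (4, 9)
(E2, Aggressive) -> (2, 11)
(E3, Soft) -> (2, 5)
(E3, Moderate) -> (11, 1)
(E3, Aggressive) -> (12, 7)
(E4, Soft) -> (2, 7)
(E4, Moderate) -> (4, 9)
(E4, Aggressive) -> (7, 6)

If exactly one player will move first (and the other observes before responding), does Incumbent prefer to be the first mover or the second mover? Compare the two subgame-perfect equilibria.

If Incumbent leads: Entrant's best replies are E1→Moderate, E2→Aggressive, E3→Aggressive, E4→Moderate; Incumbent's induced payoffs 3, 2, 12, 4; outcome (E3, Aggressive), payoffs (12, 7).
If Entrant leads: Incumbent's best replies are Soft→E2, Moderate→E3, Aggressive→E3; Entrant's induced payoffs 9, 1, 7; outcome (E2, Soft), payoffs (7, 9).
Incumbent gets 12 moving first and 7 moving second, so Incumbent prefers to move first.

first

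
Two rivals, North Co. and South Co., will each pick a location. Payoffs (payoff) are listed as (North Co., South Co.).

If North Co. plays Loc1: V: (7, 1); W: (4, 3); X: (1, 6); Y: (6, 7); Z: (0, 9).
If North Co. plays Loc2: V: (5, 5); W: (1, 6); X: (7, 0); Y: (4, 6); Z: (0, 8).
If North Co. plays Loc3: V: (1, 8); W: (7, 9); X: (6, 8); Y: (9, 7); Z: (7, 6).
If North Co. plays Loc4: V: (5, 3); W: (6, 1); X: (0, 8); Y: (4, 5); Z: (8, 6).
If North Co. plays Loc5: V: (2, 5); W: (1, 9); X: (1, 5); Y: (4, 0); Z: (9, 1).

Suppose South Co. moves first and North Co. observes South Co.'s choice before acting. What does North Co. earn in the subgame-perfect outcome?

7

Work backward from North Co.'s decision.
- V: BR = Loc1, leader payoff 1.
- W: BR = Loc3, leader payoff 9.
- X: BR = Loc2, leader payoff 0.
- Y: BR = Loc3, leader payoff 7.
- Z: BR = Loc5, leader payoff 1.
South Co.'s induced payoffs are 1, 9, 0, 7, 1, so South Co. commits to W. Subgame-perfect outcome: (Loc3, W) with payoffs (7, 9).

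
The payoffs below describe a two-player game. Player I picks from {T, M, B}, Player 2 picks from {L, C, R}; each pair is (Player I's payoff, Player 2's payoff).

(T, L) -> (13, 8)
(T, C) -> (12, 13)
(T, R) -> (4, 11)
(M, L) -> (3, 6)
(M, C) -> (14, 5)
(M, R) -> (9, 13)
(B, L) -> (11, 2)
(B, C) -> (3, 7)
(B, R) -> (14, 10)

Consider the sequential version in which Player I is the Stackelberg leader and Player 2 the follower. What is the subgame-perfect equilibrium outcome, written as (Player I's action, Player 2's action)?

Backward induction with Player I moving first.
- T: Player 2 compares 8, 13, 11 and picks C; Player I would get 12.
- M: Player 2 compares 6, 5, 13 and picks R; Player I would get 9.
- B: Player 2 compares 2, 7, 10 and picks R; Player I would get 14.
Maximizing over 12, 9, 14, Player I chooses B. Subgame-perfect outcome: (B, R) with payoffs (14, 10).

(B, R)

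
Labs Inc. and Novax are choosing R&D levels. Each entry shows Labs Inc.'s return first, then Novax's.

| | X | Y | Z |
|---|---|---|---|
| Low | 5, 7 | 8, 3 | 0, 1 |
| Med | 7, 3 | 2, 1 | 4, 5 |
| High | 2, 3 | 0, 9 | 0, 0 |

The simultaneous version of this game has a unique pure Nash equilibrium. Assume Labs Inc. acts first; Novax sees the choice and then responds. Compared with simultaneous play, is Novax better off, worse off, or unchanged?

better off

Work backward from Novax's decision.
- Low: BR = X, leader payoff 5.
- Med: BR = Z, leader payoff 4.
- High: BR = Y, leader payoff 0.
Among 5, 4, 0, the best is 5 at Low. Subgame-perfect outcome: (Low, X) with payoffs (5, 7).
Under simultaneous play:
Labs Inc.'s best replies: X→Med; Y→Low; Z→Med.
Novax's best replies: Low→X; Med→Z; High→Y.
The unique mutual best reply is (Med, Z), giving (4, 5).
Novax earns 7 sequentially versus 5 at the Nash outcome: better off.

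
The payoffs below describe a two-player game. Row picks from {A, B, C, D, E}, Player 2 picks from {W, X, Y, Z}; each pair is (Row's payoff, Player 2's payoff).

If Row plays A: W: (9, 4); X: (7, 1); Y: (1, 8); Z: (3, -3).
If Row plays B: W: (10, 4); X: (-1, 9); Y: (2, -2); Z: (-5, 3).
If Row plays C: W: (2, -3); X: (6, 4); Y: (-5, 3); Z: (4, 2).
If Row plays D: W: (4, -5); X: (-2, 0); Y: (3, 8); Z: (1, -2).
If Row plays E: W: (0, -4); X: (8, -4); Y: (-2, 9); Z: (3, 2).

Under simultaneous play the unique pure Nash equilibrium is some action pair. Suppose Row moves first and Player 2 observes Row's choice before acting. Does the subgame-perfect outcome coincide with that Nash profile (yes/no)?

no

Player 2 best-responds to each possible Row move:
- A: Player 2 compares 4, 1, 8, -3 and picks Y; Row would get 1.
- B: Player 2 compares 4, 9, -2, 3 and picks X; Row would get -1.
- C: Player 2 compares -3, 4, 3, 2 and picks X; Row would get 6.
- D: Player 2 compares -5, 0, 8, -2 and picks Y; Row would get 3.
- E: Player 2 compares -4, -4, 9, 2 and picks Y; Row would get -2.
Row's induced payoffs are 1, -1, 6, 3, -2, so Row commits to C. Subgame-perfect outcome: (C, X) with payoffs (6, 4).
For the simultaneous game, intersect best replies.
Row's best replies: W→B; X→E; Y→D; Z→C.
Player 2's best replies: A→Y; B→X; C→X; D→Y; E→Y.
Only (D, Y) has each player best-responding; Nash payoffs (3, 8).
Sequential outcome (C, X) differs from the Nash profile (D, Y).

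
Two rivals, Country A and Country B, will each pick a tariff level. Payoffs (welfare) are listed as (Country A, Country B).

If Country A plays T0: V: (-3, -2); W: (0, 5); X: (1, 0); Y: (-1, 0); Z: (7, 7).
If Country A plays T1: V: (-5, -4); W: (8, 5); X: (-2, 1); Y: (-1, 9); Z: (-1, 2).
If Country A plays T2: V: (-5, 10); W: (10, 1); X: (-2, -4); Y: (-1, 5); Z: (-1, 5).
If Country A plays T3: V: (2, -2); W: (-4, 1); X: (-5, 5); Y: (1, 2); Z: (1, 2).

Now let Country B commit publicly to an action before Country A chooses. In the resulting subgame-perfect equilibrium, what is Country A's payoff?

Solve by backward induction (Country B leads).
- V → Country A plays T3 (best of -3, -5, -5, 2); Country B gets -2.
- W → Country A plays T2 (best of 0, 8, 10, -4); Country B gets 1.
- X → Country A plays T0 (best of 1, -2, -2, -5); Country B gets 0.
- Y → Country A plays T3 (best of -1, -1, -1, 1); Country B gets 2.
- Z → Country A plays T0 (best of 7, -1, -1, 1); Country B gets 7.
Country B's induced payoffs are -2, 1, 0, 2, 7, so Country B commits to Z. Subgame-perfect outcome: (T0, Z) with payoffs (7, 7).

7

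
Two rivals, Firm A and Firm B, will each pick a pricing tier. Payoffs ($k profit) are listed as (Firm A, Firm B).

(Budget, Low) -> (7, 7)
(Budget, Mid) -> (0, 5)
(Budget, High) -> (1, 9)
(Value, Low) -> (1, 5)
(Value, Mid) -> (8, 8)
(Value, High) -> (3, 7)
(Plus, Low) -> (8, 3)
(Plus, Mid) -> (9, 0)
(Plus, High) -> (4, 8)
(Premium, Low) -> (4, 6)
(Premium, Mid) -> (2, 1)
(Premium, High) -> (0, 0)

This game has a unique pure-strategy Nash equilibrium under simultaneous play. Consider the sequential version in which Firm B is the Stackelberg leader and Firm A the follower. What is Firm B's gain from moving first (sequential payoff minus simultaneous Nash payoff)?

0

Backward induction with Firm B moving first.
- Low: BR = Plus, leader payoff 3.
- Mid: BR = Plus, leader payoff 0.
- High: BR = Plus, leader payoff 8.
Maximizing over 3, 0, 8, Firm B chooses High. Subgame-perfect outcome: (Plus, High) with payoffs (4, 8).
Now find the simultaneous Nash equilibrium.
Firm A's best replies: Low→Plus; Mid→Plus; High→Plus.
Firm B's best replies: Budget→High; Value→Mid; Plus→High; Premium→Low.
The unique mutual best reply is (Plus, High), giving (4, 8).
Firm B's commitment gain: 8 − 8 = 0.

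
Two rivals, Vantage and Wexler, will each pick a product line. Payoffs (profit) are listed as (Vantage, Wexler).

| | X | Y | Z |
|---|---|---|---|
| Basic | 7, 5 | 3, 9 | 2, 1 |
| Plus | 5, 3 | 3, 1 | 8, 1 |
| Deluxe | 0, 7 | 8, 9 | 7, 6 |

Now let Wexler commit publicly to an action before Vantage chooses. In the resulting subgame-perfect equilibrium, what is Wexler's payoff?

Work backward from Vantage's decision.
- X: Vantage compares 7, 5, 0 and picks Basic; Wexler would get 5.
- Y: Vantage compares 3, 3, 8 and picks Deluxe; Wexler would get 9.
- Z: Vantage compares 2, 8, 7 and picks Plus; Wexler would get 1.
Among 5, 9, 1, the best is 9 at Y. Subgame-perfect outcome: (Deluxe, Y) with payoffs (8, 9).

9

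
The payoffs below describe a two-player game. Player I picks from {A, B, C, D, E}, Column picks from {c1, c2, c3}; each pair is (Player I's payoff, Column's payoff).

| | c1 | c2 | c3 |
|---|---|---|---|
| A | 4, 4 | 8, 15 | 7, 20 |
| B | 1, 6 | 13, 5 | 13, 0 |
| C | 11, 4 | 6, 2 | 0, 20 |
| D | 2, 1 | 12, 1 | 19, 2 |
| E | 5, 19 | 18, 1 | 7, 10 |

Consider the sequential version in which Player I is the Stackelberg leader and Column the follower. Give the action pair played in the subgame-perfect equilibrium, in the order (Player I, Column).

Work backward from Column's decision.
- A: BR = c3, leader payoff 7.
- B: BR = c1, leader payoff 1.
- C: BR = c3, leader payoff 0.
- D: BR = c3, leader payoff 19.
- E: BR = c1, leader payoff 5.
Among 7, 1, 0, 19, 5, the best is 19 at D. Subgame-perfect outcome: (D, c3) with payoffs (19, 2).

(D, c3)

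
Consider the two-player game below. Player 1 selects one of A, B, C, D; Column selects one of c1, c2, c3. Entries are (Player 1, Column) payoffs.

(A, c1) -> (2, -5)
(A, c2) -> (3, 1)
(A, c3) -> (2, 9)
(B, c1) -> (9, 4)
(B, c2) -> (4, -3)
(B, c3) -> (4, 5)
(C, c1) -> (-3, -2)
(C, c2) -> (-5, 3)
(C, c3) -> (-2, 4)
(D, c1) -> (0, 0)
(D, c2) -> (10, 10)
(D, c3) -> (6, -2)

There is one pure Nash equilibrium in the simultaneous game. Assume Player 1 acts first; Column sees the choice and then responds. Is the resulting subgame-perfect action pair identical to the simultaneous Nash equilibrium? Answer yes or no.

yes

Solve by backward induction (Player 1 leads).
- A → Column plays c3 (best of -5, 1, 9); Player 1 gets 2.
- B → Column plays c3 (best of 4, -3, 5); Player 1 gets 4.
- C → Column plays c3 (best of -2, 3, 4); Player 1 gets -2.
- D → Column plays c2 (best of 0, 10, -2); Player 1 gets 10.
Player 1's induced payoffs are 2, 4, -2, 10, so Player 1 commits to D. Subgame-perfect outcome: (D, c2) with payoffs (10, 10).
For the simultaneous game, intersect best replies.
Player 1's best replies: c1→B; c2→D; c3→D.
Column's best replies: A→c3; B→c3; C→c3; D→c2.
The unique mutual best reply is (D, c2), giving (10, 10).
Sequential outcome (D, c2) coincides with the Nash profile (D, c2).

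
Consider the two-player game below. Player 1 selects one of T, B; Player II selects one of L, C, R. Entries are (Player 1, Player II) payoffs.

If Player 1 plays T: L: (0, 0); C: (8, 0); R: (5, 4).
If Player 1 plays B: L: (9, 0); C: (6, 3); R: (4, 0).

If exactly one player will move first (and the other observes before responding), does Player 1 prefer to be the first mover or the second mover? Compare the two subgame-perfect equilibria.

If Player 1 leads: Player II's best replies are T→R, B→C; Player 1's induced payoffs 5, 6; outcome (B, C), payoffs (6, 3).
If Player II leads: Player 1's best replies are L→B, C→T, R→T; Player II's induced payoffs 0, 0, 4; outcome (T, R), payoffs (5, 4).
Player 1 gets 6 moving first and 5 moving second, so Player 1 prefers to move first.

first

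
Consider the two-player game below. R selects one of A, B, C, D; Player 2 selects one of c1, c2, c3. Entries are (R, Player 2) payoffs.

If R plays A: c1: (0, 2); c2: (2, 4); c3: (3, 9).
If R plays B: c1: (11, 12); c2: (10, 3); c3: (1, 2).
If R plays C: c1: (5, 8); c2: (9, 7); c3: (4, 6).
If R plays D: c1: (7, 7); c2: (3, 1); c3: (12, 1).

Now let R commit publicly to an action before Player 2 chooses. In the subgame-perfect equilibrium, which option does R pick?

Player 2 best-responds to each possible R move:
- A → Player 2 plays c3 (best of 2, 4, 9); R gets 3.
- B → Player 2 plays c1 (best of 12, 3, 2); R gets 11.
- C → Player 2 plays c1 (best of 8, 7, 6); R gets 5.
- D → Player 2 plays c1 (best of 7, 1, 1); R gets 7.
Among 3, 11, 5, 7, the best is 11 at B. Subgame-perfect outcome: (B, c1) with payoffs (11, 12).

B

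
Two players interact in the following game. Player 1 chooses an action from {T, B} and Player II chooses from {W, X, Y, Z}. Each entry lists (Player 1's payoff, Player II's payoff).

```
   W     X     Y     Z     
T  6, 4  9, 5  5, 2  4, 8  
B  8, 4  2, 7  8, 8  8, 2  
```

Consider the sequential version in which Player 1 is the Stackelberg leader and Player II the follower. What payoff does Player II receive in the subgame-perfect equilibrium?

Backward induction with Player 1 moving first.
- T → Player II plays Z (best of 4, 5, 2, 8); Player 1 gets 4.
- B → Player II plays Y (best of 4, 7, 8, 2); Player 1 gets 8.
Among 4, 8, the best is 8 at B. Subgame-perfect outcome: (B, Y) with payoffs (8, 8).

8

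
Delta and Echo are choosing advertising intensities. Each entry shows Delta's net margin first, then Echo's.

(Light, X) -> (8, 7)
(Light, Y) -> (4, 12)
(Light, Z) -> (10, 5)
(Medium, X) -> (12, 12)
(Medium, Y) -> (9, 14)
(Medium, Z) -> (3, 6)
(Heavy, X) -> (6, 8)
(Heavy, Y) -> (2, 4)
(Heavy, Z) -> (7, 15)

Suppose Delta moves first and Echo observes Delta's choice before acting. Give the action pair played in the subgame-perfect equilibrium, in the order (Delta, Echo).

(Medium, Y)

Echo best-responds to each possible Delta move:
- Light: Echo compares 7, 12, 5 and picks Y; Delta would get 4.
- Medium: Echo compares 12, 14, 6 and picks Y; Delta would get 9.
- Heavy: Echo compares 8, 4, 15 and picks Z; Delta would get 7.
Among 4, 9, 7, the best is 9 at Medium. Subgame-perfect outcome: (Medium, Y) with payoffs (9, 14).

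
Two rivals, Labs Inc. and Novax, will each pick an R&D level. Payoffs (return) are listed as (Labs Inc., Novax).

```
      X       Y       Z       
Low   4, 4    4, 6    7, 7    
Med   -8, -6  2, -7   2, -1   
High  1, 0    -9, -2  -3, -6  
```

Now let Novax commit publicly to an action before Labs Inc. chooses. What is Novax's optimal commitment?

Solve by backward induction (Novax leads).
- X: BR = Low, leader payoff 4.
- Y: BR = Low, leader payoff 6.
- Z: BR = Low, leader payoff 7.
Maximizing over 4, 6, 7, Novax chooses Z. Subgame-perfect outcome: (Low, Z) with payoffs (7, 7).

Z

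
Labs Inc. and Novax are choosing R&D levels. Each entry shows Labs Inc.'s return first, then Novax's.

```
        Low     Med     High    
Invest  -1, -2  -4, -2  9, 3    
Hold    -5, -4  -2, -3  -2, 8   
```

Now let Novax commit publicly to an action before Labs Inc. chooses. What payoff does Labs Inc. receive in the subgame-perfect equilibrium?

Solve by backward induction (Novax leads).
- Low: Labs Inc. compares -1, -5 and picks Invest; Novax would get -2.
- Med: Labs Inc. compares -4, -2 and picks Hold; Novax would get -3.
- High: Labs Inc. compares 9, -2 and picks Invest; Novax would get 3.
Maximizing over -2, -3, 3, Novax chooses High. Subgame-perfect outcome: (Invest, High) with payoffs (9, 3).

9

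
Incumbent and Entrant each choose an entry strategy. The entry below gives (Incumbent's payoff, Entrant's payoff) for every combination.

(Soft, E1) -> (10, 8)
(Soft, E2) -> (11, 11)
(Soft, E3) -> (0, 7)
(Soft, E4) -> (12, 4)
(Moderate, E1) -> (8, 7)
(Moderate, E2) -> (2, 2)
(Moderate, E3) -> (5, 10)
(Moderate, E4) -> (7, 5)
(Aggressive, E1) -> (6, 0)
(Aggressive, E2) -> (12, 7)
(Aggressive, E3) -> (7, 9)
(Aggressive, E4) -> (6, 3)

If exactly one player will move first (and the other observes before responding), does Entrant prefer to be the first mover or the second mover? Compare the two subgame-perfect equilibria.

If Incumbent leads: Entrant's best replies are Soft→E2, Moderate→E3, Aggressive→E3; Incumbent's induced payoffs 11, 5, 7; outcome (Soft, E2), payoffs (11, 11).
If Entrant leads: Incumbent's best replies are E1→Soft, E2→Aggressive, E3→Aggressive, E4→Soft; Entrant's induced payoffs 8, 7, 9, 4; outcome (Aggressive, E3), payoffs (7, 9).
Entrant gets 9 moving first and 11 moving second, so Entrant prefers to move second.

second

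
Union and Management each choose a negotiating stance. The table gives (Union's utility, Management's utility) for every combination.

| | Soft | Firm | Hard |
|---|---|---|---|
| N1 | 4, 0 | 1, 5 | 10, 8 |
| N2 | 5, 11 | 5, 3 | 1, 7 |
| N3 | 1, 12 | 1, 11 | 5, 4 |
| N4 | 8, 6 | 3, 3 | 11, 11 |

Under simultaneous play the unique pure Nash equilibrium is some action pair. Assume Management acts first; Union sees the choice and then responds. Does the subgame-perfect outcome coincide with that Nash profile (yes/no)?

Work backward from Union's decision.
- Soft: BR = N4, leader payoff 6.
- Firm: BR = N2, leader payoff 3.
- Hard: BR = N4, leader payoff 11.
Management's induced payoffs are 6, 3, 11, so Management commits to Hard. Subgame-perfect outcome: (N4, Hard) with payoffs (11, 11).
Under simultaneous play:
Union's best replies: Soft→N4; Firm→N2; Hard→N4.
Management's best replies: N1→Hard; N2→Soft; N3→Soft; N4→Hard.
Only (N4, Hard) has each player best-responding; Nash payoffs (11, 11).
Sequential outcome (N4, Hard) coincides with the Nash profile (N4, Hard).

yes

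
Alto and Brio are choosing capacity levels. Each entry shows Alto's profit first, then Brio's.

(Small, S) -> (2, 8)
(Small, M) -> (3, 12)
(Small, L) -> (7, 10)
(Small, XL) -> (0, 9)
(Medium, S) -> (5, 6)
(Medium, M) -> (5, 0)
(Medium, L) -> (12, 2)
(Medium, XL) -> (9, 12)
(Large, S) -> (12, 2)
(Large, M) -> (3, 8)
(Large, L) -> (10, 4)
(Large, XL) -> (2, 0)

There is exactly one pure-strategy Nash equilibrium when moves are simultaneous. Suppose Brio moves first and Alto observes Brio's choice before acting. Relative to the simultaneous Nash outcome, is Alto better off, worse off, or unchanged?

Alto best-responds to each possible Brio move:
- S → Alto plays Large (best of 2, 5, 12); Brio gets 2.
- M → Alto plays Medium (best of 3, 5, 3); Brio gets 0.
- L → Alto plays Medium (best of 7, 12, 10); Brio gets 2.
- XL → Alto plays Medium (best of 0, 9, 2); Brio gets 12.
Among 2, 0, 2, 12, the best is 12 at XL. Subgame-perfect outcome: (Medium, XL) with payoffs (9, 12).
Under simultaneous play:
Alto's best replies: S→Large; M→Medium; L→Medium; XL→Medium.
Brio's best replies: Small→M; Medium→XL; Large→M.
Only (Medium, XL) has each player best-responding; Nash payoffs (9, 12).
Alto earns 9 sequentially versus 9 at the Nash outcome: unchanged.

unchanged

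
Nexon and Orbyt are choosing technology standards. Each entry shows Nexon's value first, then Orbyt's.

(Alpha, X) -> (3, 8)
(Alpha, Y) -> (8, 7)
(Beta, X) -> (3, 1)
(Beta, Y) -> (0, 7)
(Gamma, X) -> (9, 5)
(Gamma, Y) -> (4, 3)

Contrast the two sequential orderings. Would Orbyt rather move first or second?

If Nexon leads: Orbyt's best replies are Alpha→X, Beta→Y, Gamma→X; Nexon's induced payoffs 3, 0, 9; outcome (Gamma, X), payoffs (9, 5).
If Orbyt leads: Nexon's best replies are X→Gamma, Y→Alpha; Orbyt's induced payoffs 5, 7; outcome (Alpha, Y), payoffs (8, 7).
Orbyt gets 7 moving first and 5 moving second, so Orbyt prefers to move first.

first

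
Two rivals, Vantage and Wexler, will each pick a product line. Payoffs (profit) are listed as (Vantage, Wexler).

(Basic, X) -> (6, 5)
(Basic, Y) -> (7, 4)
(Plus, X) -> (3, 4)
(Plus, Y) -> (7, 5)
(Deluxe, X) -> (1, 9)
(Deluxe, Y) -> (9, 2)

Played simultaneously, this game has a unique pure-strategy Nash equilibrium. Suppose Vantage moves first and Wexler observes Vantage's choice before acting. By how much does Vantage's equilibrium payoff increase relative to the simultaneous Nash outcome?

Backward induction with Vantage moving first.
- Basic: Wexler compares 5, 4 and picks X; Vantage would get 6.
- Plus: Wexler compares 4, 5 and picks Y; Vantage would get 7.
- Deluxe: Wexler compares 9, 2 and picks X; Vantage would get 1.
Among 6, 7, 1, the best is 7 at Plus. Subgame-perfect outcome: (Plus, Y) with payoffs (7, 5).
Now find the simultaneous Nash equilibrium.
Vantage's best replies: X→Basic; Y→Deluxe.
Wexler's best replies: Basic→X; Plus→Y; Deluxe→X.
The unique mutual best reply is (Basic, X), giving (6, 5).
Vantage's commitment gain: 7 − 6 = 1.

1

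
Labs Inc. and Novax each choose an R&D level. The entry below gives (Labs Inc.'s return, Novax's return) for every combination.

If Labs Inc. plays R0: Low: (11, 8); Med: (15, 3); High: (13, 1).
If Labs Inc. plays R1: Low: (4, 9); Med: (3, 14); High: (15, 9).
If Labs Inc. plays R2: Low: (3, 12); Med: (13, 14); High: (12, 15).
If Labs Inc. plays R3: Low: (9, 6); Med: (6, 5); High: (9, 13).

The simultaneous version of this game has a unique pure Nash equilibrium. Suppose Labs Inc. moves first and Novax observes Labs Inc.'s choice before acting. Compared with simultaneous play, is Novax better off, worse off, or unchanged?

Work backward from Novax's decision.
- R0 → Novax plays Low (best of 8, 3, 1); Labs Inc. gets 11.
- R1 → Novax plays Med (best of 9, 14, 9); Labs Inc. gets 3.
- R2 → Novax plays High (best of 12, 14, 15); Labs Inc. gets 12.
- R3 → Novax plays High (best of 6, 5, 13); Labs Inc. gets 9.
Among 11, 3, 12, 9, the best is 12 at R2. Subgame-perfect outcome: (R2, High) with payoffs (12, 15).
Under simultaneous play:
Labs Inc.'s best replies: Low→R0; Med→R0; High→R1.
Novax's best replies: R0→Low; R1→Med; R2→High; R3→High.
Only (R0, Low) has each player best-responding; Nash payoffs (11, 8).
Novax earns 15 sequentially versus 8 at the Nash outcome: better off.

better off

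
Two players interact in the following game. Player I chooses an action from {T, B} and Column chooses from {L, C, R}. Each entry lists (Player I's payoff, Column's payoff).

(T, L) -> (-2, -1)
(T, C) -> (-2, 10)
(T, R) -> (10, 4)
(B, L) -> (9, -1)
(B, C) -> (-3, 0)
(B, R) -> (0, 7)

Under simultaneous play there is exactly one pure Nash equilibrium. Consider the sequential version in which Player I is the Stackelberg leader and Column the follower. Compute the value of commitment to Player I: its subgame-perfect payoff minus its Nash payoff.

2

Column best-responds to each possible Player I move:
- T → Column plays C (best of -1, 10, 4); Player I gets -2.
- B → Column plays R (best of -1, 0, 7); Player I gets 0.
Among -2, 0, the best is 0 at B. Subgame-perfect outcome: (B, R) with payoffs (0, 7).
Now find the simultaneous Nash equilibrium.
Player I's best replies: L→B; C→T; R→T.
Column's best replies: T→C; B→R.
The unique mutual best reply is (T, C), giving (-2, 10).
Player I's commitment gain: 0 − -2 = 2.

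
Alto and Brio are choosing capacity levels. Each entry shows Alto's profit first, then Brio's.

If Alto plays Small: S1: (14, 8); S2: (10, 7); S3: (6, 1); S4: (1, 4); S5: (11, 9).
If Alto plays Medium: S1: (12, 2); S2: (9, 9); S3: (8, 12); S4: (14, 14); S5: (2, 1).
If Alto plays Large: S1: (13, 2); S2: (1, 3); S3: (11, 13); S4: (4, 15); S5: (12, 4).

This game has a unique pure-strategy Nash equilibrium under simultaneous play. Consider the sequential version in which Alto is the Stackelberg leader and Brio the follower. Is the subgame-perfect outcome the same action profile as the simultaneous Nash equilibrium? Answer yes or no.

Work backward from Brio's decision.
- Small: Brio compares 8, 7, 1, 4, 9 and picks S5; Alto would get 11.
- Medium: Brio compares 2, 9, 12, 14, 1 and picks S4; Alto would get 14.
- Large: Brio compares 2, 3, 13, 15, 4 and picks S4; Alto would get 4.
Maximizing over 11, 14, 4, Alto chooses Medium. Subgame-perfect outcome: (Medium, S4) with payoffs (14, 14).
For the simultaneous game, intersect best replies.
Alto's best replies: S1→Small; S2→Small; S3→Large; S4→Medium; S5→Large.
Brio's best replies: Small→S5; Medium→S4; Large→S4.
Only (Medium, S4) has each player best-responding; Nash payoffs (14, 14).
Sequential outcome (Medium, S4) coincides with the Nash profile (Medium, S4).

yes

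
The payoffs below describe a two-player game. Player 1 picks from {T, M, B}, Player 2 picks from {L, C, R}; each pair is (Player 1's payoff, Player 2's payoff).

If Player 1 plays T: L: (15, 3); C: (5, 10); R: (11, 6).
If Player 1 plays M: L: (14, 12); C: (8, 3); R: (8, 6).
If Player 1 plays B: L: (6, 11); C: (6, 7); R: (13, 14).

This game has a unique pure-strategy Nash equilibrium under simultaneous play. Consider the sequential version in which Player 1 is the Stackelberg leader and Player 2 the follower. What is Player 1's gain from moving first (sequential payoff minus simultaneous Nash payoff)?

1

Player 2 best-responds to each possible Player 1 move:
- T → Player 2 plays C (best of 3, 10, 6); Player 1 gets 5.
- M → Player 2 plays L (best of 12, 3, 6); Player 1 gets 14.
- B → Player 2 plays R (best of 11, 7, 14); Player 1 gets 13.
Player 1's induced payoffs are 5, 14, 13, so Player 1 commits to M. Subgame-perfect outcome: (M, L) with payoffs (14, 12).
Now find the simultaneous Nash equilibrium.
Player 1's best replies: L→T; C→M; R→B.
Player 2's best replies: T→C; M→L; B→R.
Only (B, R) has each player best-responding; Nash payoffs (13, 14).
Player 1's commitment gain: 14 − 13 = 1.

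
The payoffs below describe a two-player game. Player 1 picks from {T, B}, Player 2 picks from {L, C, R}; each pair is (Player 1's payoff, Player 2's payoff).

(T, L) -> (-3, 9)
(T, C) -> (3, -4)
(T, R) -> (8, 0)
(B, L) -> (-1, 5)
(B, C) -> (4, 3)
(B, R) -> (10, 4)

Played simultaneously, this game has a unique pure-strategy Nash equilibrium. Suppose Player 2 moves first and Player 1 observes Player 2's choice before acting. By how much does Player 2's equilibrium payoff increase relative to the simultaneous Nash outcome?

Player 1 best-responds to each possible Player 2 move:
- L: Player 1 compares -3, -1 and picks B; Player 2 would get 5.
- C: Player 1 compares 3, 4 and picks B; Player 2 would get 3.
- R: Player 1 compares 8, 10 and picks B; Player 2 would get 4.
Among 5, 3, 4, the best is 5 at L. Subgame-perfect outcome: (B, L) with payoffs (-1, 5).
For the simultaneous game, intersect best replies.
Player 1's best replies: L→B; C→B; R→B.
Player 2's best replies: T→L; B→L.
The unique mutual best reply is (B, L), giving (-1, 5).
Player 2's commitment gain: 5 − 5 = 0.

0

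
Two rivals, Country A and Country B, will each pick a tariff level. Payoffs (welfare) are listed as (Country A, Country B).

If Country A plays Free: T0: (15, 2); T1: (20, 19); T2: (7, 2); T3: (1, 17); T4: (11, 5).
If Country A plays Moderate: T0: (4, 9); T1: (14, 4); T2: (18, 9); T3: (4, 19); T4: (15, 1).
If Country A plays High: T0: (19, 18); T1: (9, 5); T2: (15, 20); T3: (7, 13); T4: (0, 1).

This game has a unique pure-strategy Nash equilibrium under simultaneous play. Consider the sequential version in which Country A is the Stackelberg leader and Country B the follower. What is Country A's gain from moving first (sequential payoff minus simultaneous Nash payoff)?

Work backward from Country B's decision.
- Free: BR = T1, leader payoff 20.
- Moderate: BR = T3, leader payoff 4.
- High: BR = T2, leader payoff 15.
Among 20, 4, 15, the best is 20 at Free. Subgame-perfect outcome: (Free, T1) with payoffs (20, 19).
For the simultaneous game, intersect best replies.
Country A's best replies: T0→High; T1→Free; T2→Moderate; T3→High; T4→Moderate.
Country B's best replies: Free→T1; Moderate→T3; High→T2.
Only (Free, T1) has each player best-responding; Nash payoffs (20, 19).
Country A's commitment gain: 20 − 20 = 0.

0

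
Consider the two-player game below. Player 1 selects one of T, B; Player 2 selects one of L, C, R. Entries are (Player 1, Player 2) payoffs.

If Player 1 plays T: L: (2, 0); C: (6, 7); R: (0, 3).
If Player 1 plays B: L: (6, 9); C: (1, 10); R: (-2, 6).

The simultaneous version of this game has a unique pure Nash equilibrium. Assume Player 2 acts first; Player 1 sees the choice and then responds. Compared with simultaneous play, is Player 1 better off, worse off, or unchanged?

Player 1 best-responds to each possible Player 2 move:
- L: BR = B, leader payoff 9.
- C: BR = T, leader payoff 7.
- R: BR = T, leader payoff 3.
Maximizing over 9, 7, 3, Player 2 chooses L. Subgame-perfect outcome: (B, L) with payoffs (6, 9).
Under simultaneous play:
Player 1's best replies: L→B; C→T; R→T.
Player 2's best replies: T→C; B→C.
The unique mutual best reply is (T, C), giving (6, 7).
Player 1 earns 6 sequentially versus 6 at the Nash outcome: unchanged.

unchanged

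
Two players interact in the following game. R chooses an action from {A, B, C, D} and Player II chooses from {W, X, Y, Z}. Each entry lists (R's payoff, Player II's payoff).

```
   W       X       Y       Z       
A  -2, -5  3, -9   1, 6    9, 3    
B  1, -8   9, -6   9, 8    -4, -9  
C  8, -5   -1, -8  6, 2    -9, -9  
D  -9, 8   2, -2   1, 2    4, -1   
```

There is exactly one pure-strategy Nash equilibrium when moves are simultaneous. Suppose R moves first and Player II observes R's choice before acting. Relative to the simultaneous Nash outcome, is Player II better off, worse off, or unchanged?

Work backward from Player II's decision.
- A → Player II plays Y (best of -5, -9, 6, 3); R gets 1.
- B → Player II plays Y (best of -8, -6, 8, -9); R gets 9.
- C → Player II plays Y (best of -5, -8, 2, -9); R gets 6.
- D → Player II plays W (best of 8, -2, 2, -1); R gets -9.
Among 1, 9, 6, -9, the best is 9 at B. Subgame-perfect outcome: (B, Y) with payoffs (9, 8).
Now find the simultaneous Nash equilibrium.
R's best replies: W→C; X→B; Y→B; Z→A.
Player II's best replies: A→Y; B→Y; C→Y; D→W.
The unique mutual best reply is (B, Y), giving (9, 8).
Player II earns 8 sequentially versus 8 at the Nash outcome: unchanged.

unchanged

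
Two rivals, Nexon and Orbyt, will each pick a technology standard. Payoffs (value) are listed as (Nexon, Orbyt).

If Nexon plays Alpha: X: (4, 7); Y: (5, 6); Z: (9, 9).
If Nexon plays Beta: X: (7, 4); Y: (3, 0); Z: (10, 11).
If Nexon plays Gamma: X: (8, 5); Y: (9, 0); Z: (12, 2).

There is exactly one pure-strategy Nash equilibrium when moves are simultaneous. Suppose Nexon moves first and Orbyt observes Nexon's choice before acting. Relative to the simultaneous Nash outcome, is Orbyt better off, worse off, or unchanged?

Backward induction with Nexon moving first.
- Alpha → Orbyt plays Z (best of 7, 6, 9); Nexon gets 9.
- Beta → Orbyt plays Z (best of 4, 0, 11); Nexon gets 10.
- Gamma → Orbyt plays X (best of 5, 0, 2); Nexon gets 8.
Among 9, 10, 8, the best is 10 at Beta. Subgame-perfect outcome: (Beta, Z) with payoffs (10, 11).
Now find the simultaneous Nash equilibrium.
Nexon's best replies: X→Gamma; Y→Gamma; Z→Gamma.
Orbyt's best replies: Alpha→Z; Beta→Z; Gamma→X.
Only (Gamma, X) has each player best-responding; Nash payoffs (8, 5).
Orbyt earns 11 sequentially versus 5 at the Nash outcome: better off.

better off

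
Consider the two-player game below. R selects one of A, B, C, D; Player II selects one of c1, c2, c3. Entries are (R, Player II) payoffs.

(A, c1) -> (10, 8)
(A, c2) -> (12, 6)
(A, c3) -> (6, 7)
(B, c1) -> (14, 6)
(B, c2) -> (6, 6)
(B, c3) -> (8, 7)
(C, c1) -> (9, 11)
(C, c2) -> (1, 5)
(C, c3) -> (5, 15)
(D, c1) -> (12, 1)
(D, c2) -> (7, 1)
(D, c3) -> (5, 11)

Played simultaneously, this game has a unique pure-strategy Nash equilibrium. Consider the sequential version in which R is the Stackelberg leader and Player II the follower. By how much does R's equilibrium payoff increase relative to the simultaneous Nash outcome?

2

Work backward from Player II's decision.
- A: BR = c1, leader payoff 10.
- B: BR = c3, leader payoff 8.
- C: BR = c3, leader payoff 5.
- D: BR = c3, leader payoff 5.
Among 10, 8, 5, 5, the best is 10 at A. Subgame-perfect outcome: (A, c1) with payoffs (10, 8).
For the simultaneous game, intersect best replies.
R's best replies: c1→B; c2→A; c3→B.
Player II's best replies: A→c1; B→c3; C→c3; D→c3.
The unique mutual best reply is (B, c3), giving (8, 7).
R's commitment gain: 10 − 8 = 2.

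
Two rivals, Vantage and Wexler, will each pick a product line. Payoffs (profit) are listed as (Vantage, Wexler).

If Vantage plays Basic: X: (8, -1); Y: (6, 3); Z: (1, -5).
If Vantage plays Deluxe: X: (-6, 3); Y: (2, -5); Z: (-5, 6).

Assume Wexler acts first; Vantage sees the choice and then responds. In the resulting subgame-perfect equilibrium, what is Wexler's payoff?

Work backward from Vantage's decision.
- X: Vantage compares 8, -6 and picks Basic; Wexler would get -1.
- Y: Vantage compares 6, 2 and picks Basic; Wexler would get 3.
- Z: Vantage compares 1, -5 and picks Basic; Wexler would get -5.
Wexler's induced payoffs are -1, 3, -5, so Wexler commits to Y. Subgame-perfect outcome: (Basic, Y) with payoffs (6, 3).

3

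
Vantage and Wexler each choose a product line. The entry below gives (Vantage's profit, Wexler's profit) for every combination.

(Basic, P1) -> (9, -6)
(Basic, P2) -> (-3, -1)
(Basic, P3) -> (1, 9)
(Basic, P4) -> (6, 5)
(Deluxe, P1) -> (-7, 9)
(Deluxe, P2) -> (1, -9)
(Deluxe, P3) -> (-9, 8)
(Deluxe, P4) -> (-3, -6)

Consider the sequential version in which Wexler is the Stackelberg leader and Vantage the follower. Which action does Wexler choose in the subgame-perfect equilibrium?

P3

Solve by backward induction (Wexler leads).
- P1 → Vantage plays Basic (best of 9, -7); Wexler gets -6.
- P2 → Vantage plays Deluxe (best of -3, 1); Wexler gets -9.
- P3 → Vantage plays Basic (best of 1, -9); Wexler gets 9.
- P4 → Vantage plays Basic (best of 6, -3); Wexler gets 5.
Wexler's induced payoffs are -6, -9, 9, 5, so Wexler commits to P3. Subgame-perfect outcome: (Basic, P3) with payoffs (1, 9).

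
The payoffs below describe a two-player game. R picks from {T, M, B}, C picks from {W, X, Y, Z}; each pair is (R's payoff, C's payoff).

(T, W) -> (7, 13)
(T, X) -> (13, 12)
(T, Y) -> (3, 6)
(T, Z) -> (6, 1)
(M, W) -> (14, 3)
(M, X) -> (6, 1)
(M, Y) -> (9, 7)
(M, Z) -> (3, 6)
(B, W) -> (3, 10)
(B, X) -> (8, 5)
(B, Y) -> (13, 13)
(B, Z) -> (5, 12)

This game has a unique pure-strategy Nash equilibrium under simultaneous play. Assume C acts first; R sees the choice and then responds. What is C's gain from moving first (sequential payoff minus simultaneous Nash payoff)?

Work backward from R's decision.
- W: R compares 7, 14, 3 and picks M; C would get 3.
- X: R compares 13, 6, 8 and picks T; C would get 12.
- Y: R compares 3, 9, 13 and picks B; C would get 13.
- Z: R compares 6, 3, 5 and picks T; C would get 1.
Among 3, 12, 13, 1, the best is 13 at Y. Subgame-perfect outcome: (B, Y) with payoffs (13, 13).
Under simultaneous play:
R's best replies: W→M; X→T; Y→B; Z→T.
C's best replies: T→W; M→Y; B→Y.
The unique mutual best reply is (B, Y), giving (13, 13).
C's commitment gain: 13 − 13 = 0.

0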